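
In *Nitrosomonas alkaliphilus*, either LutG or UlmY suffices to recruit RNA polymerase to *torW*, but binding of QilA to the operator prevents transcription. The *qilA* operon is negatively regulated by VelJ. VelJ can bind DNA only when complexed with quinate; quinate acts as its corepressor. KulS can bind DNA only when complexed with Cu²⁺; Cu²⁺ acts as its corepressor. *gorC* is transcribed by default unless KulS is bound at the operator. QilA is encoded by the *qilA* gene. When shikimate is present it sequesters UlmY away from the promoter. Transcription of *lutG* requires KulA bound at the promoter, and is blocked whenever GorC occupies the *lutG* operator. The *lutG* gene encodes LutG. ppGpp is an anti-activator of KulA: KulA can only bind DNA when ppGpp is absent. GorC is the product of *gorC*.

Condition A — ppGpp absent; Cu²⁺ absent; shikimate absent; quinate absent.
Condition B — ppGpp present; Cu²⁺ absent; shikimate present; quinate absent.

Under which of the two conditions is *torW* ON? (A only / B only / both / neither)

neither

Condition A:
ppGpp is absent, so KulA is active.
Cu²⁺ is absent, so KulS is inactive.
With no repressor bound, *gorC* is transcribed.
So GorC is produced and active.
With repressor GorC bound, *lutG* is not transcribed.
So LutG is not produced.
Shikimate is absent, so UlmY is active.
Quinate is absent, so VelJ is inactive.
With no repressor bound, *qilA* is transcribed.
So QilA is produced and active.
With repressor QilA bound, *torW* is not transcribed.
→ *torW* is OFF in A.
Condition B:
ppGpp is present, so KulA is inactive.
Cu²⁺ is absent, so KulS is inactive.
With no repressor bound, *gorC* is transcribed.
So GorC is produced and active.
With repressor GorC bound, *lutG* is not transcribed.
So LutG is not produced.
Shikimate is present, so UlmY is inactive.
Quinate is absent, so VelJ is inactive.
With no repressor bound, *qilA* is transcribed.
So QilA is produced and active.
With repressor QilA bound, *torW* is not transcribed.
→ *torW* is OFF in B.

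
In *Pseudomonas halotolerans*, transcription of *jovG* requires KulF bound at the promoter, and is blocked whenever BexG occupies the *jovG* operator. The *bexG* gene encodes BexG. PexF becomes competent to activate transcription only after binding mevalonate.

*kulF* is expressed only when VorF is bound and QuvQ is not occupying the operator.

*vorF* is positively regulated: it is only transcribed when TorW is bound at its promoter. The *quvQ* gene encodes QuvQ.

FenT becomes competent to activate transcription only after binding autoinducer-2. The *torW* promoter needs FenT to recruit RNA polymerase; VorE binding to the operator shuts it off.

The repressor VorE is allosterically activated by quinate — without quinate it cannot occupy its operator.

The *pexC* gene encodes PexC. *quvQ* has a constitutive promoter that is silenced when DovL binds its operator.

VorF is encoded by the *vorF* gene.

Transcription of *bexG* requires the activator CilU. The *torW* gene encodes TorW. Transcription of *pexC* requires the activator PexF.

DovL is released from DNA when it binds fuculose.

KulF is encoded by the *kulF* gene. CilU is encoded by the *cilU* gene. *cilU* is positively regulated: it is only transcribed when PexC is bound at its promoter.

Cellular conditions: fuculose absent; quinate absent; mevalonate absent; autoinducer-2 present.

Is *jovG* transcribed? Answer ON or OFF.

ON

Autoinducer-2 is present, so FenT is active.
Quinate is absent, so VorE is inactive.
No repressor is bound and FenT is active, so *torW* is transcribed.
So TorW is produced and active.
No repressor is bound and TorW is active, so *vorF* is transcribed.
So VorF is produced and active.
Fuculose is absent, so DovL is active.
With repressor DovL bound, *quvQ* is not transcribed.
So QuvQ is not produced.
No repressor is bound and VorF is active, so *kulF* is transcribed.
So KulF is produced and active.
Mevalonate is absent, so PexF is inactive.
Required activator PexF is absent, so *pexC* is not transcribed.
So PexC is not produced.
Required activator PexC is absent, so *cilU* is not transcribed.
So CilU is not produced.
Required activator CilU is absent, so *bexG* is not transcribed.
So BexG is not produced.
No repressor is bound and KulF is active, so *jovG* is transcribed.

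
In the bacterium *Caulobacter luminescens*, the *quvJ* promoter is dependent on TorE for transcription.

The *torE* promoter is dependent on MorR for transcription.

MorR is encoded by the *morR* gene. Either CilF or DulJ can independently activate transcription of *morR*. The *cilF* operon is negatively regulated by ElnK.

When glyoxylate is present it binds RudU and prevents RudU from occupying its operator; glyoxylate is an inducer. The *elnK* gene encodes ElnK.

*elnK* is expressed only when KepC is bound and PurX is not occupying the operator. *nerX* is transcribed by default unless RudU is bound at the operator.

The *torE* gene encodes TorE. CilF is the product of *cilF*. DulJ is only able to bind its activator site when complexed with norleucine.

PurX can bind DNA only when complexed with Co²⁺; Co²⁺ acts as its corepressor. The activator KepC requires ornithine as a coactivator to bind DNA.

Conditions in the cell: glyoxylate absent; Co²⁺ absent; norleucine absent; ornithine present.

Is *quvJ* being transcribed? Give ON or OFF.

OFF

Co²⁺ is absent, so PurX is inactive.
Ornithine is present, so KepC is active.
No repressor is bound and KepC is active, so *elnK* is transcribed.
So ElnK is produced and active.
With repressor ElnK bound, *cilF* is not transcribed.
So CilF is not produced.
Norleucine is absent, so DulJ is inactive.
No activator is available at the *morR* promoter, so *morR* is not transcribed.
So MorR is not produced.
Required activator MorR is absent, so *torE* is not transcribed.
So TorE is not produced.
Required activator TorE is absent, so *quvJ* is not transcribed.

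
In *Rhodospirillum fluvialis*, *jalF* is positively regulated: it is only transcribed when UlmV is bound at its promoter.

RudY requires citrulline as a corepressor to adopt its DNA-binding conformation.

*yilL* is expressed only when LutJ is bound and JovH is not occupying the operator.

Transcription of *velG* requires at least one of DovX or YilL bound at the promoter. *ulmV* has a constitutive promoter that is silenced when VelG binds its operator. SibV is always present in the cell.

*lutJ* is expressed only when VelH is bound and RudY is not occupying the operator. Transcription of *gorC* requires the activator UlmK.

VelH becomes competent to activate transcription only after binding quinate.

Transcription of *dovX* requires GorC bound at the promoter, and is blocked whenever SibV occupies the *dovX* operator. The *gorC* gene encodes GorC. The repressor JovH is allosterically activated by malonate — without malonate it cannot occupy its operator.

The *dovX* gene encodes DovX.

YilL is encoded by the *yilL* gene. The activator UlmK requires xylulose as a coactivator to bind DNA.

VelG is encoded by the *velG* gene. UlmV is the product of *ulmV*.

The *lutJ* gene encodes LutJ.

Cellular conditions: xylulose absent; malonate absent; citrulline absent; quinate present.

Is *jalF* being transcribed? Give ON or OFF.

Xylulose is absent, so UlmK is inactive.
Required activator UlmK is absent, so *gorC* is not transcribed.
So GorC is not produced.
SibV is produced constitutively and is active.
With repressor SibV bound, *dovX* is not transcribed.
So DovX is not produced.
Malonate is absent, so JovH is inactive.
Citrulline is absent, so RudY is inactive.
Quinate is present, so VelH is active.
No repressor is bound and VelH is active, so *lutJ* is transcribed.
So LutJ is produced and active.
No repressor is bound and LutJ is active, so *yilL* is transcribed.
So YilL is produced and active.
Activator YilL is present, so *velG* is transcribed.
So VelG is produced and active.
With repressor VelG bound, *ulmV* is not transcribed.
So UlmV is not produced.
Required activator UlmV is absent, so *jalF* is not transcribed.

OFF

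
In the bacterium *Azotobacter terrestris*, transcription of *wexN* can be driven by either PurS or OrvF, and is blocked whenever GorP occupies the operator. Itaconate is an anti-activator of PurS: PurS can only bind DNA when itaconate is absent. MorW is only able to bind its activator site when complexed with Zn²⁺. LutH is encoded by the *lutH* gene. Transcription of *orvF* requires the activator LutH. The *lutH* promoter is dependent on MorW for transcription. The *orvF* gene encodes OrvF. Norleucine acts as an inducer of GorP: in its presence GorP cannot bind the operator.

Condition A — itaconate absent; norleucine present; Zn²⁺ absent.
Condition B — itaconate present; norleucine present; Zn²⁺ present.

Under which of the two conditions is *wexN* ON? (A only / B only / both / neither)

both

Condition A:
Itaconate is absent, so PurS is active.
Norleucine is present, so GorP is inactive.
Zn²⁺ is absent, so MorW is inactive.
Required activator MorW is absent, so *lutH* is not transcribed.
So LutH is not produced.
Required activator LutH is absent, so *orvF* is not transcribed.
So OrvF is not produced.
Activator PurS is present, so *wexN* is transcribed.
→ *wexN* is ON in A.
Condition B:
Itaconate is present, so PurS is inactive.
Norleucine is present, so GorP is inactive.
Zn²⁺ is present, so MorW is active.
No repressor is bound and MorW is active, so *lutH* is transcribed.
So LutH is produced and active.
No repressor is bound and LutH is active, so *orvF* is transcribed.
So OrvF is produced and active.
Activator OrvF is present, so *wexN* is transcribed.
→ *wexN* is ON in B.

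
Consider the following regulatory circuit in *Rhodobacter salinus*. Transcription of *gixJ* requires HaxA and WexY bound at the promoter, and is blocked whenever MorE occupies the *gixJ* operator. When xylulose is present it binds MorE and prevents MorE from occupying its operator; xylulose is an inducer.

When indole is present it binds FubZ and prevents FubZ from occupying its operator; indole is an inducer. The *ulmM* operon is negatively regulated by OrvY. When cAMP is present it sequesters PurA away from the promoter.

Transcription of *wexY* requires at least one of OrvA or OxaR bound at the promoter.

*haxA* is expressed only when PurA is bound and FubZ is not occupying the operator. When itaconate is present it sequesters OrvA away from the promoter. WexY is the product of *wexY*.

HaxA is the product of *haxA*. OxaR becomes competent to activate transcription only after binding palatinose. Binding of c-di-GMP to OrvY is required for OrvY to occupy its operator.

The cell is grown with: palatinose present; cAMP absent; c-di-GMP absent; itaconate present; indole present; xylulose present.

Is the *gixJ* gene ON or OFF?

Xylulose is present, so MorE is inactive.
Indole is present, so FubZ is inactive.
cAMP is absent, so PurA is active.
No repressor is bound and PurA is active, so *haxA* is transcribed.
So HaxA is produced and active.
Itaconate is present, so OrvA is inactive.
Palatinose is present, so OxaR is active.
Activator OxaR is present, so *wexY* is transcribed.
So WexY is produced and active.
No repressor is bound and HaxA and WexY are active, so *gixJ* is transcribed.

ON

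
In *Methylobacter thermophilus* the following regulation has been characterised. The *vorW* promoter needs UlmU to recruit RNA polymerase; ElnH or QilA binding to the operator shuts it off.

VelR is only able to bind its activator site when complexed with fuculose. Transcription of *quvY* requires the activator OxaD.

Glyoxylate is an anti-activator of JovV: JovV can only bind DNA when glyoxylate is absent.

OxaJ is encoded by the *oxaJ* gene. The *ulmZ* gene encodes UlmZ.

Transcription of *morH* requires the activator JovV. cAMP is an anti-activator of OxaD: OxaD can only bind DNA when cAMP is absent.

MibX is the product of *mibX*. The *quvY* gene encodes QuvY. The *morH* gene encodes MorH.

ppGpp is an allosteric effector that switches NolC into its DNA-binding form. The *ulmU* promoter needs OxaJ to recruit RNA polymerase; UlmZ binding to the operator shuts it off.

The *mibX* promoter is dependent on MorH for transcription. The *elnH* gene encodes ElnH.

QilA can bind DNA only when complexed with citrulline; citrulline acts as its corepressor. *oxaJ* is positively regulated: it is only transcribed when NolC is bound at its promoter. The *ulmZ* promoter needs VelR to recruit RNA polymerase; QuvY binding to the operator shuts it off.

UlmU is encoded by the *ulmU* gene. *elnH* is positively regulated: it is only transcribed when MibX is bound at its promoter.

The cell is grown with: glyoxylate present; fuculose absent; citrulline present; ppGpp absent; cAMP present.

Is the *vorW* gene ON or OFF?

ppGpp is absent, so NolC is inactive.
Required activator NolC is absent, so *oxaJ* is not transcribed.
So OxaJ is not produced.
cAMP is present, so OxaD is inactive.
Required activator OxaD is absent, so *quvY* is not transcribed.
So QuvY is not produced.
Fuculose is absent, so VelR is inactive.
Required activator VelR is absent, so *ulmZ* is not transcribed.
So UlmZ is not produced.
Required activator OxaJ is absent, so *ulmU* is not transcribed.
So UlmU is not produced.
Glyoxylate is present, so JovV is inactive.
Required activator JovV is absent, so *morH* is not transcribed.
So MorH is not produced.
Required activator MorH is absent, so *mibX* is not transcribed.
So MibX is not produced.
Required activator MibX is absent, so *elnH* is not transcribed.
So ElnH is not produced.
Citrulline is present, so QilA is active.
With repressor QilA bound, *vorW* is not transcribed.

OFF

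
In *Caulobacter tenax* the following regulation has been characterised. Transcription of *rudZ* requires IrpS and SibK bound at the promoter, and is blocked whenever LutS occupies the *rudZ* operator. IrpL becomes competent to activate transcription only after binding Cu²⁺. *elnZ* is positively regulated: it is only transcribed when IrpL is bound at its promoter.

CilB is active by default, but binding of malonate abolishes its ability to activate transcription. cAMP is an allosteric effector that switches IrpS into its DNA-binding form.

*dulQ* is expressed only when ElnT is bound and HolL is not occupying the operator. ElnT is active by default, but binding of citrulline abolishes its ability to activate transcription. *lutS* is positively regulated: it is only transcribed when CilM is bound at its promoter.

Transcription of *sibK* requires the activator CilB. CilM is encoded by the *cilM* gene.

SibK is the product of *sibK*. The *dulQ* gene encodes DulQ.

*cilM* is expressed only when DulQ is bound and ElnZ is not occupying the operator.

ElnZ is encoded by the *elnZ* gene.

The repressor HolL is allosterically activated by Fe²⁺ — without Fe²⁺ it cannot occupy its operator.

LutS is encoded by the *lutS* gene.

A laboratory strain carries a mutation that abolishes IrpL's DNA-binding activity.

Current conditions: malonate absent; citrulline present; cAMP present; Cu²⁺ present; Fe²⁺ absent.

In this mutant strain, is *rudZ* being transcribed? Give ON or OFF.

ON

cAMP is present, so IrpS is active.
IrpL is non-functional in this strain, so it has no effect.
Required activator IrpL is absent, so *elnZ* is not transcribed.
So ElnZ is not produced.
Citrulline is present, so ElnT is inactive.
Fe²⁺ is absent, so HolL is inactive.
Required activator ElnT is absent, so *dulQ* is not transcribed.
So DulQ is not produced.
Required activator DulQ is absent, so *cilM* is not transcribed.
So CilM is not produced.
Required activator CilM is absent, so *lutS* is not transcribed.
So LutS is not produced.
Malonate is absent, so CilB is active.
No repressor is bound and CilB is active, so *sibK* is transcribed.
So SibK is produced and active.
No repressor is bound and IrpS and SibK are active, so *rudZ* is transcribed.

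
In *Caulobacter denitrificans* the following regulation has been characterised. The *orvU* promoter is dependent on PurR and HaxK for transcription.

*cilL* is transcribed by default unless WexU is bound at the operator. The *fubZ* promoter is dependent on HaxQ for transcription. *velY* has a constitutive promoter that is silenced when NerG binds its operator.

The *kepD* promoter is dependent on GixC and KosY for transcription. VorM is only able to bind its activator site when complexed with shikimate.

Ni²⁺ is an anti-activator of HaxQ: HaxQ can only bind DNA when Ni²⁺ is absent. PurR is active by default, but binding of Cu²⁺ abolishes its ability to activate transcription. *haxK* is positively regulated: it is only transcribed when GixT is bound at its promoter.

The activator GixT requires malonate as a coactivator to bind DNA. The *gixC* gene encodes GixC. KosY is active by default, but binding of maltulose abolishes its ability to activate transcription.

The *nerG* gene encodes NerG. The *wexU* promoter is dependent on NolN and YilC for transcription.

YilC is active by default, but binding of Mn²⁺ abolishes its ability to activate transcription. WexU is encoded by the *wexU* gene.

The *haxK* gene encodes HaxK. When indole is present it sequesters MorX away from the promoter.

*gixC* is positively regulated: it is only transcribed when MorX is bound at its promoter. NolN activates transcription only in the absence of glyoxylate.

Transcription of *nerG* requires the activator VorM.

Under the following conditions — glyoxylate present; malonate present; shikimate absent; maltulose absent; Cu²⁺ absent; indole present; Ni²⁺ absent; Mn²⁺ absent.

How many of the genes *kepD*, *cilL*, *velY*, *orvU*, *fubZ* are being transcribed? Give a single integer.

4

Indole is present, so MorX is inactive.
Required activator MorX is absent, so *gixC* is not transcribed.
So GixC is not produced.
Maltulose is absent, so KosY is active.
Required activator GixC is absent, so *kepD* is not transcribed.
→ *kepD* is OFF.
Glyoxylate is present, so NolN is inactive.
Mn²⁺ is absent, so YilC is active.
Required activator NolN is absent, so *wexU* is not transcribed.
So WexU is not produced.
With no repressor bound, *cilL* is transcribed.
→ *cilL* is ON.
Shikimate is absent, so VorM is inactive.
Required activator VorM is absent, so *nerG* is not transcribed.
So NerG is not produced.
With no repressor bound, *velY* is transcribed.
→ *velY* is ON.
Cu²⁺ is absent, so PurR is active.
Malonate is present, so GixT is active.
No repressor is bound and GixT is active, so *haxK* is transcribed.
So HaxK is produced and active.
No repressor is bound and PurR and HaxK are active, so *orvU* is transcribed.
→ *orvU* is ON.
Ni²⁺ is absent, so HaxQ is active.
No repressor is bound and HaxQ is active, so *fubZ* is transcribed.
→ *fubZ* is ON.
4 of the 5 genes are transcribed.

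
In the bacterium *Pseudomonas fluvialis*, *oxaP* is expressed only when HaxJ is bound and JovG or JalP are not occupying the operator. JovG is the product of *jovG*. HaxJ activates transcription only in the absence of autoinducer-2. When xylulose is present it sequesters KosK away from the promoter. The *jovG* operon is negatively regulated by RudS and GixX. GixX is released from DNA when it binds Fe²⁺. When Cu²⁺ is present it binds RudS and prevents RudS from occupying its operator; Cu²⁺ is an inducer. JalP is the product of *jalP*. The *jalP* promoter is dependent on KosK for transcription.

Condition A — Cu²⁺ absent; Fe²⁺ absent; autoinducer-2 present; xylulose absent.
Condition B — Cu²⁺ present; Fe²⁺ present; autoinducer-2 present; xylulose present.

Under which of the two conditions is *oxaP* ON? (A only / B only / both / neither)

neither

Condition A:
Cu²⁺ is absent, so RudS is active.
Fe²⁺ is absent, so GixX is active.
With repressor RudS bound, *jovG* is not transcribed.
So JovG is not produced.
Autoinducer-2 is present, so HaxJ is inactive.
Xylulose is absent, so KosK is active.
No repressor is bound and KosK is active, so *jalP* is transcribed.
So JalP is produced and active.
With repressor JalP bound, *oxaP* is not transcribed.
→ *oxaP* is OFF in A.
Condition B:
Cu²⁺ is present, so RudS is inactive.
Fe²⁺ is present, so GixX is inactive.
With no repressor bound, *jovG* is transcribed.
So JovG is produced and active.
Autoinducer-2 is present, so HaxJ is inactive.
Xylulose is present, so KosK is inactive.
Required activator KosK is absent, so *jalP* is not transcribed.
So JalP is not produced.
With repressor JovG bound, *oxaP* is not transcribed.
→ *oxaP* is OFF in B.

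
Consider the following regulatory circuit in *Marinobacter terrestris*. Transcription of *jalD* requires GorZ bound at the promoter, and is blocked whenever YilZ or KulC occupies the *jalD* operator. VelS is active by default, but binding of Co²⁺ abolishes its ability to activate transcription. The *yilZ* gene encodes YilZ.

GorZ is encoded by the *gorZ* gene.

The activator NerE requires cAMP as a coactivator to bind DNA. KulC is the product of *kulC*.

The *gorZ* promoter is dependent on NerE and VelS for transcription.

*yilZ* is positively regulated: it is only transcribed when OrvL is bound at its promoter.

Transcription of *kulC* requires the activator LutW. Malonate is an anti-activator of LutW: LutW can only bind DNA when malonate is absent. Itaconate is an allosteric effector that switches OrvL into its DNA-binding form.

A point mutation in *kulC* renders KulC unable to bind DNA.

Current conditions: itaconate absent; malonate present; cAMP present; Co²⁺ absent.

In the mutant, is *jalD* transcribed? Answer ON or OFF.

ON

Itaconate is absent, so OrvL is inactive.
Required activator OrvL is absent, so *yilZ* is not transcribed.
So YilZ is not produced.
KulC is non-functional in this strain, so it has no effect.
cAMP is present, so NerE is active.
Co²⁺ is absent, so VelS is active.
No repressor is bound and NerE and VelS are active, so *gorZ* is transcribed.
So GorZ is produced and active.
No repressor is bound and GorZ is active, so *jalD* is transcribed.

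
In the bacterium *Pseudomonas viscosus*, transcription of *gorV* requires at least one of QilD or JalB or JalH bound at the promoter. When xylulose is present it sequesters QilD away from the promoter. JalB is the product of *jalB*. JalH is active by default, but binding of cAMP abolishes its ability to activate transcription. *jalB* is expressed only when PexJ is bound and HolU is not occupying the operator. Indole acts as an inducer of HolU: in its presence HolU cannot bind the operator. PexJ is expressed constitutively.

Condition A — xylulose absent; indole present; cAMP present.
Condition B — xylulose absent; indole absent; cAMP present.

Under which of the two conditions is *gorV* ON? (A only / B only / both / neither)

Condition A:
Xylulose is absent, so QilD is active.
PexJ is produced constitutively and is active.
Indole is present, so HolU is inactive.
No repressor is bound and PexJ is active, so *jalB* is transcribed.
So JalB is produced and active.
cAMP is present, so JalH is inactive.
Activator QilD is present, so *gorV* is transcribed.
→ *gorV* is ON in A.
Condition B:
Xylulose is absent, so QilD is active.
PexJ is produced constitutively and is active.
Indole is absent, so HolU is active.
With repressor HolU bound, *jalB* is not transcribed.
So JalB is not produced.
cAMP is present, so JalH is inactive.
Activator QilD is present, so *gorV* is transcribed.
→ *gorV* is ON in B.

both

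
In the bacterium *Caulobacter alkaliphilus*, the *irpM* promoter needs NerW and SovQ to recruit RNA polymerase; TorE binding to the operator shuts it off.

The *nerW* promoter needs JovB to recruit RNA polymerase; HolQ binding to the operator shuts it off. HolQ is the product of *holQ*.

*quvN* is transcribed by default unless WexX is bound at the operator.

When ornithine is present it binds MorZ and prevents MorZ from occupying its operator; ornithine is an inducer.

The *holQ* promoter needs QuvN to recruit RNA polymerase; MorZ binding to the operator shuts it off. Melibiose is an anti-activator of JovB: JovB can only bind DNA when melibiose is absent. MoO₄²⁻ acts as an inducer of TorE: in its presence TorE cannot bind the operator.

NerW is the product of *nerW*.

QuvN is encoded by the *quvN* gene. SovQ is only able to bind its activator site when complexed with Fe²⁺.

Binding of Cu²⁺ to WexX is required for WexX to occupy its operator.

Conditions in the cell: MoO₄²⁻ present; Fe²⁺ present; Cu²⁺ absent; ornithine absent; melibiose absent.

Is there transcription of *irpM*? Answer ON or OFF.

MoO₄²⁻ is present, so TorE is inactive.
Cu²⁺ is absent, so WexX is inactive.
With no repressor bound, *quvN* is transcribed.
So QuvN is produced and active.
Ornithine is absent, so MorZ is active.
With repressor MorZ bound, *holQ* is not transcribed.
So HolQ is not produced.
Melibiose is absent, so JovB is active.
No repressor is bound and JovB is active, so *nerW* is transcribed.
So NerW is produced and active.
Fe²⁺ is present, so SovQ is active.
No repressor is bound and NerW and SovQ are active, so *irpM* is transcribed.

ON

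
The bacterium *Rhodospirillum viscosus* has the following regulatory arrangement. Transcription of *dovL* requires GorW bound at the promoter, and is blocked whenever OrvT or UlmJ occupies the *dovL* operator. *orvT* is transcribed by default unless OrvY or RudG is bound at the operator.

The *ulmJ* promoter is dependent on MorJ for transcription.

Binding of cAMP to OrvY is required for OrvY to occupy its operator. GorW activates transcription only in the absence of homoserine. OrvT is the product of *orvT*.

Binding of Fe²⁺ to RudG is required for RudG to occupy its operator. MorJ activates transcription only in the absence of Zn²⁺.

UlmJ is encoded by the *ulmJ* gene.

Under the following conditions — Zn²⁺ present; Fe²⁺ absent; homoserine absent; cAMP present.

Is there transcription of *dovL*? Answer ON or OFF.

ON

cAMP is present, so OrvY is active.
Fe²⁺ is absent, so RudG is inactive.
With repressor OrvY bound, *orvT* is not transcribed.
So OrvT is not produced.
Zn²⁺ is present, so MorJ is inactive.
Required activator MorJ is absent, so *ulmJ* is not transcribed.
So UlmJ is not produced.
Homoserine is absent, so GorW is active.
No repressor is bound and GorW is active, so *dovL* is transcribed.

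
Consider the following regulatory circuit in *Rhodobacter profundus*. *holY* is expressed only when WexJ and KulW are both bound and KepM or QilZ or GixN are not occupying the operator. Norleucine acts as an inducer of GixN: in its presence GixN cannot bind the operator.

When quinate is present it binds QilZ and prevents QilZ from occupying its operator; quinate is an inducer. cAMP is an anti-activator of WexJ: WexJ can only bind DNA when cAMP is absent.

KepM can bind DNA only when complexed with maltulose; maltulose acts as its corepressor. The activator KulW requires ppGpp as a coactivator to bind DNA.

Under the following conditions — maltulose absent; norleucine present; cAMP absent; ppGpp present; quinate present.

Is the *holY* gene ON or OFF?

Maltulose is absent, so KepM is inactive.
cAMP is absent, so WexJ is active.
ppGpp is present, so KulW is active.
Quinate is present, so QilZ is inactive.
Norleucine is present, so GixN is inactive.
No repressor is bound and WexJ and KulW are active, so *holY* is transcribed.

ON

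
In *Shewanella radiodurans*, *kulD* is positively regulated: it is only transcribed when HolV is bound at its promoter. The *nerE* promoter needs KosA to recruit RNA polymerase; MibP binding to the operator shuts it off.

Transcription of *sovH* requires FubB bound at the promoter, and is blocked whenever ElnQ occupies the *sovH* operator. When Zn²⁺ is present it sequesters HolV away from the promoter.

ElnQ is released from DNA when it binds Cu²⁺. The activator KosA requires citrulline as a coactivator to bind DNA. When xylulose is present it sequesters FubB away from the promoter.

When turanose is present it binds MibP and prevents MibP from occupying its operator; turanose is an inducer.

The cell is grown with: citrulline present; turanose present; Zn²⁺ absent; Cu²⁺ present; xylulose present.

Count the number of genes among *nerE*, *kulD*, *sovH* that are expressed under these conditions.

2

Turanose is present, so MibP is inactive.
Citrulline is present, so KosA is active.
No repressor is bound and KosA is active, so *nerE* is transcribed.
→ *nerE* is ON.
Zn²⁺ is absent, so HolV is active.
No repressor is bound and HolV is active, so *kulD* is transcribed.
→ *kulD* is ON.
Xylulose is present, so FubB is inactive.
Cu²⁺ is present, so ElnQ is inactive.
Required activator FubB is absent, so *sovH* is not transcribed.
→ *sovH* is OFF.
2 of the 3 genes are transcribed.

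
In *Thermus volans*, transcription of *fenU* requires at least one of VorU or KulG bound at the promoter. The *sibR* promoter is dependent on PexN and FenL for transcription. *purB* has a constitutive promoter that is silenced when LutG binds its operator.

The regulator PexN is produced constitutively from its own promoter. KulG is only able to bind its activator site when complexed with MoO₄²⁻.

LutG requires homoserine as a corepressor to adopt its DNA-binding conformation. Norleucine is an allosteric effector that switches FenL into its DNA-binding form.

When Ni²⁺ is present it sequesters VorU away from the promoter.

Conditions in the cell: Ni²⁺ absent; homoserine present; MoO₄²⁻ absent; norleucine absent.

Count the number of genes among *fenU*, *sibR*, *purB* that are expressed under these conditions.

Ni²⁺ is absent, so VorU is active.
MoO₄²⁻ is absent, so KulG is inactive.
Activator VorU is present, so *fenU* is transcribed.
→ *fenU* is ON.
PexN is produced constitutively and is active.
Norleucine is absent, so FenL is inactive.
Required activator FenL is absent, so *sibR* is not transcribed.
→ *sibR* is OFF.
Homoserine is present, so LutG is active.
With repressor LutG bound, *purB* is not transcribed.
→ *purB* is OFF.
1 of the 3 genes is transcribed.

1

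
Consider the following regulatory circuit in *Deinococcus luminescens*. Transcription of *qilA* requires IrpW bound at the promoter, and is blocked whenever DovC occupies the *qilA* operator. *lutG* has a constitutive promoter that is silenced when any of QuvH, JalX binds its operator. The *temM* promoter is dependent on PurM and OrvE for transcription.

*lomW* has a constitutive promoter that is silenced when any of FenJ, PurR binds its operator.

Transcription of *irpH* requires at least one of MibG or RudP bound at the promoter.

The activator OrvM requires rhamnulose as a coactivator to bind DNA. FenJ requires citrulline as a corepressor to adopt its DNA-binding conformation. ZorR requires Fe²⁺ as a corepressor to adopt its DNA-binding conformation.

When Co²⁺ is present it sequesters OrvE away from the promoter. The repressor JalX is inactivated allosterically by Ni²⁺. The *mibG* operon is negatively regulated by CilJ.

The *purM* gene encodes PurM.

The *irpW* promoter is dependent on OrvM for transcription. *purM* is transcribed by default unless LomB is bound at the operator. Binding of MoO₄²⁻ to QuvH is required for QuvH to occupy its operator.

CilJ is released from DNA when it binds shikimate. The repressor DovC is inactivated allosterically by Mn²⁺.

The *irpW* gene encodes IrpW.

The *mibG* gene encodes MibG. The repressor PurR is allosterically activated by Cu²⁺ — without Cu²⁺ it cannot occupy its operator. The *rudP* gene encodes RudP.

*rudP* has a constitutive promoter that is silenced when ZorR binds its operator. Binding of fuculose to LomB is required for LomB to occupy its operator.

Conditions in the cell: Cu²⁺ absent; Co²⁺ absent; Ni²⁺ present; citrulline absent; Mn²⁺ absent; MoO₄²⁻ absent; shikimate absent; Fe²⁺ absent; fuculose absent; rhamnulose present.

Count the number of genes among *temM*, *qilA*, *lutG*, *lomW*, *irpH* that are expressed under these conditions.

Fuculose is absent, so LomB is inactive.
With no repressor bound, *purM* is transcribed.
So PurM is produced and active.
Co²⁺ is absent, so OrvE is active.
No repressor is bound and PurM and OrvE are active, so *temM* is transcribed.
→ *temM* is ON.
Mn²⁺ is absent, so DovC is active.
Rhamnulose is present, so OrvM is active.
No repressor is bound and OrvM is active, so *irpW* is transcribed.
So IrpW is produced and active.
With repressor DovC bound, *qilA* is not transcribed.
→ *qilA* is OFF.
MoO₄²⁻ is absent, so QuvH is inactive.
Ni²⁺ is present, so JalX is inactive.
With no repressor bound, *lutG* is transcribed.
→ *lutG* is ON.
Citrulline is absent, so FenJ is inactive.
Cu²⁺ is absent, so PurR is inactive.
With no repressor bound, *lomW* is transcribed.
→ *lomW* is ON.
Shikimate is absent, so CilJ is active.
With repressor CilJ bound, *mibG* is not transcribed.
So MibG is not produced.
Fe²⁺ is absent, so ZorR is inactive.
With no repressor bound, *rudP* is transcribed.
So RudP is produced and active.
Activator RudP is present, so *irpH* is transcribed.
→ *irpH* is ON.
4 of the 5 genes are transcribed.

4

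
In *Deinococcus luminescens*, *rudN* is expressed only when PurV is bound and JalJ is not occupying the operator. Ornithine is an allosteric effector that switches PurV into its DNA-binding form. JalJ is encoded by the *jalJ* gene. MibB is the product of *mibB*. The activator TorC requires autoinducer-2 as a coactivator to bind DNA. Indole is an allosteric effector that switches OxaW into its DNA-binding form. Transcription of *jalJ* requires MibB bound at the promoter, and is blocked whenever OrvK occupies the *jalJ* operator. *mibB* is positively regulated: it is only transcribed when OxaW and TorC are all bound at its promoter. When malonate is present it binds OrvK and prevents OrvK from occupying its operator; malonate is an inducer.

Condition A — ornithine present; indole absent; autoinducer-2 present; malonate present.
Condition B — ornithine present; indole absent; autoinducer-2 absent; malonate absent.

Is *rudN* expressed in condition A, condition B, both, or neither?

Condition A:
Ornithine is present, so PurV is active.
Indole is absent, so OxaW is inactive.
Autoinducer-2 is present, so TorC is active.
Required activator OxaW is absent, so *mibB* is not transcribed.
So MibB is not produced.
Malonate is present, so OrvK is inactive.
Required activator MibB is absent, so *jalJ* is not transcribed.
So JalJ is not produced.
No repressor is bound and PurV is active, so *rudN* is transcribed.
→ *rudN* is ON in A.
Condition B:
Ornithine is present, so PurV is active.
Indole is absent, so OxaW is inactive.
Autoinducer-2 is absent, so TorC is inactive.
Required activator OxaW is absent, so *mibB* is not transcribed.
So MibB is not produced.
Malonate is absent, so OrvK is active.
With repressor OrvK bound, *jalJ* is not transcribed.
So JalJ is not produced.
No repressor is bound and PurV is active, so *rudN* is transcribed.
→ *rudN* is ON in B.

both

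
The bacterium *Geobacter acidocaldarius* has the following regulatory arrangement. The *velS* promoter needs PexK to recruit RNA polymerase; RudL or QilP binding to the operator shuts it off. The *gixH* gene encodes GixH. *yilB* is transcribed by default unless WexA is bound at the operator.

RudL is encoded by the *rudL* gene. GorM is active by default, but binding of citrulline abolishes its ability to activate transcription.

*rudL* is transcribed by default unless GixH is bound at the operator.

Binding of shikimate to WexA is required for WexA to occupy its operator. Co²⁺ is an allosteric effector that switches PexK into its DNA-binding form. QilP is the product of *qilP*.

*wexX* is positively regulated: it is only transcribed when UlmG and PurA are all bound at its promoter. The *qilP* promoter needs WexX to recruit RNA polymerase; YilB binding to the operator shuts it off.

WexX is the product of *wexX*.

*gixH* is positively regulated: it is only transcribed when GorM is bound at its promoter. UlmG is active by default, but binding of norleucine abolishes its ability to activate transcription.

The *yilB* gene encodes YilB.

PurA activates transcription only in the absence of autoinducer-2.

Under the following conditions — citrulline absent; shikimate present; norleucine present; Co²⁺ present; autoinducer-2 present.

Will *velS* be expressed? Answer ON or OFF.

Citrulline is absent, so GorM is active.
No repressor is bound and GorM is active, so *gixH* is transcribed.
So GixH is produced and active.
With repressor GixH bound, *rudL* is not transcribed.
So RudL is not produced.
Co²⁺ is present, so PexK is active.
Norleucine is present, so UlmG is inactive.
Autoinducer-2 is present, so PurA is inactive.
Required activator UlmG is absent, so *wexX* is not transcribed.
So WexX is not produced.
Shikimate is present, so WexA is active.
With repressor WexA bound, *yilB* is not transcribed.
So YilB is not produced.
Required activator WexX is absent, so *qilP* is not transcribed.
So QilP is not produced.
No repressor is bound and PexK is active, so *velS* is transcribed.

ON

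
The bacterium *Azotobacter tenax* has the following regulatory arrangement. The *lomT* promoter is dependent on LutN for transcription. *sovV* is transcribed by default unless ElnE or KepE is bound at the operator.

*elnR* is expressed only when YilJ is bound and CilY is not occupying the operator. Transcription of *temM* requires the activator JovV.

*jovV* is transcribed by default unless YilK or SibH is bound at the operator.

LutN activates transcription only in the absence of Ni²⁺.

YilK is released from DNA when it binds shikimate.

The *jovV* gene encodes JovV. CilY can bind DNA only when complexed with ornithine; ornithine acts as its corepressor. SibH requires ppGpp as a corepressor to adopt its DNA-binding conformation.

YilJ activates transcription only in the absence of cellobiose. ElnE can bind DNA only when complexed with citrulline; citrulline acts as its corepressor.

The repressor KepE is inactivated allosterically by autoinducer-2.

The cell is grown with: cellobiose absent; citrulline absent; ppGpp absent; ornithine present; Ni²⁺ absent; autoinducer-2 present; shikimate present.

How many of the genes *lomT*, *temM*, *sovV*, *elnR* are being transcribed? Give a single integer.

Ni²⁺ is absent, so LutN is active.
No repressor is bound and LutN is active, so *lomT* is transcribed.
→ *lomT* is ON.
Shikimate is present, so YilK is inactive.
ppGpp is absent, so SibH is inactive.
With no repressor bound, *jovV* is transcribed.
So JovV is produced and active.
No repressor is bound and JovV is active, so *temM* is transcribed.
→ *temM* is ON.
Citrulline is absent, so ElnE is inactive.
Autoinducer-2 is present, so KepE is inactive.
With no repressor bound, *sovV* is transcribed.
→ *sovV* is ON.
Ornithine is present, so CilY is active.
Cellobiose is absent, so YilJ is active.
With repressor CilY bound, *elnR* is not transcribed.
→ *elnR* is OFF.
3 of the 4 genes are transcribed.

3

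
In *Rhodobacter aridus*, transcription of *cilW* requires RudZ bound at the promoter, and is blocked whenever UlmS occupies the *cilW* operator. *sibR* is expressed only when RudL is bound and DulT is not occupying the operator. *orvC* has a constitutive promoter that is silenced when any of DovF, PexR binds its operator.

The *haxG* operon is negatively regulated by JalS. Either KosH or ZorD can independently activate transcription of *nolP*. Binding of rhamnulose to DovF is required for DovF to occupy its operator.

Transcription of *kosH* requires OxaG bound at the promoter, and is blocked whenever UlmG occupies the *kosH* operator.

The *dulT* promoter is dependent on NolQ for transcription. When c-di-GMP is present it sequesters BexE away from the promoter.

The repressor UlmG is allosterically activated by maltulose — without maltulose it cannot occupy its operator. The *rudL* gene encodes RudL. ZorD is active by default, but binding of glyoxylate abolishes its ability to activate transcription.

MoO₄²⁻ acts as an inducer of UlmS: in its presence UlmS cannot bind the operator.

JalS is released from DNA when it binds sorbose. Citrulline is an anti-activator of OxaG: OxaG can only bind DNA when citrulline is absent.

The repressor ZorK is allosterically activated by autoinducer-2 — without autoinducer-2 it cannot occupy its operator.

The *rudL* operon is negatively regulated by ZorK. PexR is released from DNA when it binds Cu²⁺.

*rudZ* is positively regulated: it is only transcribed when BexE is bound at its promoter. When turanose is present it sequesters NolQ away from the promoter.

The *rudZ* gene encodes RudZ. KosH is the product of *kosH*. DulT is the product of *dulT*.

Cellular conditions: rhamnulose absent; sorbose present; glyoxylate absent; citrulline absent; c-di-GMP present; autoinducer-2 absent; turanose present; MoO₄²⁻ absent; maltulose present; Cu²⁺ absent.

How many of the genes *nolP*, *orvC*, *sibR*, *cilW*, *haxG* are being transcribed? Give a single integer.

3

Citrulline is absent, so OxaG is active.
Maltulose is present, so UlmG is active.
With repressor UlmG bound, *kosH* is not transcribed.
So KosH is not produced.
Glyoxylate is absent, so ZorD is active.
Activator ZorD is present, so *nolP* is transcribed.
→ *nolP* is ON.
Rhamnulose is absent, so DovF is inactive.
Cu²⁺ is absent, so PexR is active.
With repressor PexR bound, *orvC* is not transcribed.
→ *orvC* is OFF.
Autoinducer-2 is absent, so ZorK is inactive.
With no repressor bound, *rudL* is transcribed.
So RudL is produced and active.
Turanose is present, so NolQ is inactive.
Required activator NolQ is absent, so *dulT* is not transcribed.
So DulT is not produced.
No repressor is bound and RudL is active, so *sibR* is transcribed.
→ *sibR* is ON.
c-di-GMP is present, so BexE is inactive.
Required activator BexE is absent, so *rudZ* is not transcribed.
So RudZ is not produced.
MoO₄²⁻ is absent, so UlmS is active.
With repressor UlmS bound, *cilW* is not transcribed.
→ *cilW* is OFF.
Sorbose is present, so JalS is inactive.
With no repressor bound, *haxG* is transcribed.
→ *haxG* is ON.
3 of the 5 genes are transcribed.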